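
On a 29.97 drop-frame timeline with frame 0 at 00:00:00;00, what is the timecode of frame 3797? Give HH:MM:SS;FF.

Ten DF minutes hold 17982 frames, so frame 3797 lies in block 0 (frames 0–17981) with 3797 frames into that block.
The block's first minute is 1800 frames and the rest 1798 each; 3797 frames reaches minute 2, so 0 × 18 + 2 × 2 = 4 labels have been skipped so far.
Adding those back, label number 3797 + 4 = 3801 at 30 labels/s is 126 s + 21 f = 0 h 2 min 6 s frame 21, i.e. 00:02:06;21.

00:02:06;21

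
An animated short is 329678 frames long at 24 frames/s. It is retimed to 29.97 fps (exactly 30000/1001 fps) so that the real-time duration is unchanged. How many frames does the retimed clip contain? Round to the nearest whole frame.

411686 frames

Frames at target rate = 329678 × (30000/1001) / (24) = 412097500/1001 ≈ 411685.814.
Nearest whole frame: 411686.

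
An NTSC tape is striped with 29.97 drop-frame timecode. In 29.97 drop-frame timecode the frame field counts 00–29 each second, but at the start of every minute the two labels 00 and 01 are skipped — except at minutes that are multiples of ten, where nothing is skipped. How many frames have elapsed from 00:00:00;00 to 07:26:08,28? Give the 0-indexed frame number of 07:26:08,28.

802264

Complete 10-minute blocks: 44, each 17982 frames → 791208.
Remaining 6 whole minutes in the current block: 1800 + 5 × 1798 = 10790 frames.
Within the current minute: 8 × 30 + 28 − 2 = 266 (labels ;00/;01 skipped at this minute). Total = 791208 + 10790 + 266 = 802264.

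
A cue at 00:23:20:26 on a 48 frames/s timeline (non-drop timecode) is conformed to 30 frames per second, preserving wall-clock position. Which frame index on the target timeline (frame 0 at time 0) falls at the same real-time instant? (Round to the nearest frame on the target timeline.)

frame 42016

Source frame index: (0×3600 + 23×60 + 20) × 48 + 26 = 67226.
Real time: 67226 / (48) = 33613/24 s.
Target frame: (33613/24) × (30) = 168065/4 ≈ 42016.250 → 42016.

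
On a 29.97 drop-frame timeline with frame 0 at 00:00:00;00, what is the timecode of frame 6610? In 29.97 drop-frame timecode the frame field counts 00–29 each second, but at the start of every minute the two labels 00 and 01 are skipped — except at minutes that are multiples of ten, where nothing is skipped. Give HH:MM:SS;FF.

00:03:40;16

Each 10-minute DF block holds 10 × 60 × 30 − 9 × 2 = 17982 frames. 6610 ÷ 17982 → 0 full blocks, remainder 6610.
Within the partial block the first minute is 1800 frames and each further minute 1798, so 3 further minute boundaries passed. Total skipped labels = 18 × 0 + 2 × 3 = 6.
Non-drop label index = 6610 + 6 = 6616; at 30 labels/s that is 00:03:40:16, i.e. DF 00:03:40;16.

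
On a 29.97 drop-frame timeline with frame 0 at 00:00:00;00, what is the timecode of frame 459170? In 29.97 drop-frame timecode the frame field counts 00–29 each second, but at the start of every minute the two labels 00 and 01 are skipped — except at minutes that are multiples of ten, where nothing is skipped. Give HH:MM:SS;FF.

Ten DF minutes hold 17982 frames, so frame 459170 lies in block 25 (frames 449550–467531) with 9620 frames into that block.
The block's first minute is 1800 frames and the rest 1798 each; 9620 frames reaches minute 5, so 25 × 18 + 5 × 2 = 460 labels have been skipped so far.
Adding those back, label number 459170 + 460 = 459630 at 30 labels/s is 15321 s + 0 f = 4 h 15 min 21 s frame 0, i.e. 04:15:21;00.

04:15:21;00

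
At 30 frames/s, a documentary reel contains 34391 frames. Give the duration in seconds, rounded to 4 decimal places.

Running time = 34391 × 1/30 = 34391/30 s ≈ 1146.3667 s.

1146.3667 seconds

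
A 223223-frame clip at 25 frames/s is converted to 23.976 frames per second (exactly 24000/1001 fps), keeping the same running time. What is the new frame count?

214080 frames

Target frames = source frames × (target rate / source rate) = 223223 × (24000/1001)/(25) = 223223 × 960/1001 = 214080.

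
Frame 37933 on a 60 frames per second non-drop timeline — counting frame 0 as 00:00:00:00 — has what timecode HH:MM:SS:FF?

00:10:32:13

37933 ÷ 60 = 632 full seconds, remainder 13 frames.
632 s = 0 h 10 min 32 s.
Timecode: 00:10:32:13.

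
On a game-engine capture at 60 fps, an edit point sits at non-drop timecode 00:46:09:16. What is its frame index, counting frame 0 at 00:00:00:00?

166156

Total seconds to the label: (0 × 3600 + 46 × 60 + 9) = 2769.
Frame index = 2769 × 60 + 16 = 166156.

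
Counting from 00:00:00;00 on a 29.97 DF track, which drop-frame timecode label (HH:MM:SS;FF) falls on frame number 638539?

Ten DF minutes hold 17982 frames, so frame 638539 lies in block 35 (frames 629370–647351) with 9169 frames into that block.
The block's first minute is 1800 frames and the rest 1798 each; 9169 frames reaches minute 5, so 35 × 18 + 5 × 2 = 640 labels have been skipped so far.
Adding those back, label number 638539 + 640 = 639179 at 30 labels/s is 21305 s + 29 f = 5 h 55 min 5 s frame 29, i.e. 05:55:05;29.

05:55:05;29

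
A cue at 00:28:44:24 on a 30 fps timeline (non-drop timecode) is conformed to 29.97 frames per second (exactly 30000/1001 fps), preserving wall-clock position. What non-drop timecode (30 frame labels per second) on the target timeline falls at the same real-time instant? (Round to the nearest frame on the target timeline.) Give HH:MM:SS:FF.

00:28:43:02

Source frame index: (0×3600 + 28×60 + 44) × 30 + 24 = 51744.
Real time: 51744 / (30) = 8624/5 s.
Target frame: (8624/5) × (30000/1001) = 672000/13 ≈ 51692.308 → 51692.
At 30 labels/s: frame 51692 → 00:28:43:02.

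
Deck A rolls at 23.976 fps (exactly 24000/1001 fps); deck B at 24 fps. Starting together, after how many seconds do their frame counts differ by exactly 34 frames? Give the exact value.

17017/12 seconds

The gap grows by |24 − 24000/1001| = 24/1001 frames per second.
Time for a 34-frame gap: 34 ÷ (24/1001) = 17017/12 s.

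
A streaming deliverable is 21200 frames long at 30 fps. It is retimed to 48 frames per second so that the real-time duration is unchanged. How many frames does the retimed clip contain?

Target frames = source frames × (target rate / source rate) = 21200 × (48)/(30) = 21200 × 8/5 = 33920.

33920 frames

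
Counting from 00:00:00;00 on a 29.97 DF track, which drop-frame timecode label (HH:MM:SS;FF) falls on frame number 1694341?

Ten DF minutes hold 17982 frames, so frame 1694341 lies in block 94 (frames 1690308–1708289) with 4033 frames into that block.
The block's first minute is 1800 frames and the rest 1798 each; 4033 frames reaches minute 2, so 94 × 18 + 2 × 2 = 1696 labels have been skipped so far.
Adding those back, label number 1694341 + 1696 = 1696037 at 30 labels/s is 56534 s + 17 f = 15 h 42 min 14 s frame 17, i.e. 15:42:14;17.

15:42:14;17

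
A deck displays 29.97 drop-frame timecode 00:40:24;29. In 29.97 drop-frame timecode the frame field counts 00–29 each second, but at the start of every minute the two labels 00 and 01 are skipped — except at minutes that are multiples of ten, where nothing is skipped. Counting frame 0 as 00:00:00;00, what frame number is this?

As if non-drop at 30 labels/s: (0 × 3600 + 40 × 60 + 24) × 30 + 29 = 72749.
Minute boundaries passed: 40; those not divisible by 10: 40 − 4 = 36; dropped labels = 2 × 36 = 72.
Actual frame index = 72749 − 72 = 72677.

72677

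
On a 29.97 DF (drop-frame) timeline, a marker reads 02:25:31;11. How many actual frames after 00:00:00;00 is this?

Complete 10-minute blocks: 14, each 17982 frames → 251748.
Remaining 5 whole minutes in the current block: 1800 + 4 × 1798 = 8992 frames.
Within the current minute: 31 × 30 + 11 − 2 = 939 (labels ;00/;01 skipped at this minute). Total = 251748 + 8992 + 939 = 261679.

261679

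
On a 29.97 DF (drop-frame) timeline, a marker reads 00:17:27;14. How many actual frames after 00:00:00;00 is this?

Complete 10-minute blocks: 1, each 17982 frames → 17982.
Remaining 7 whole minutes in the current block: 1800 + 6 × 1798 = 12588 frames.
Within the current minute: 27 × 30 + 14 − 2 = 822 (labels ;00/;01 skipped at this minute). Total = 17982 + 12588 + 822 = 31392.

31392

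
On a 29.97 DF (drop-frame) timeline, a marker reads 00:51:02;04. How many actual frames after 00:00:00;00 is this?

91772

Complete 10-minute blocks: 5, each 17982 frames → 89910.
Remaining 1 whole minute in the current block: 1800 + 0 × 1798 = 1800 frames.
Within the current minute: 2 × 30 + 4 − 2 = 62 (labels ;00/;01 skipped at this minute). Total = 89910 + 1800 + 62 = 91772.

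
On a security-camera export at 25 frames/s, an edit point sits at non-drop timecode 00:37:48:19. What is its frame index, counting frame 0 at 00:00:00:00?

frame 56719

Total seconds to the label: (0 × 3600 + 37 × 60 + 48) = 2268.
Frame index = 2268 × 25 + 19 = 56719.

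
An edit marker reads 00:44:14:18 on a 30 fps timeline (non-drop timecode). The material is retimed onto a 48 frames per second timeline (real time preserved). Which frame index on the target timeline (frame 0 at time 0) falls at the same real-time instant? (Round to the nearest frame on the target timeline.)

frame 127421

Source frame index: (0×3600 + 44×60 + 14) × 30 + 18 = 79638.
Real time: 79638 / (30) = 13273/5 s.
Target frame: (13273/5) × (48) = 637104/5 ≈ 127420.800 → 127421.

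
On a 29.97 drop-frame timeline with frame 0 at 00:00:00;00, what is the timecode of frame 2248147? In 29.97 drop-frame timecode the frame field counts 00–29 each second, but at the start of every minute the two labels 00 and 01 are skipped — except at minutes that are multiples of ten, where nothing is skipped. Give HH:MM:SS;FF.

20:50:13;07

Each 10-minute DF block holds 10 × 60 × 30 − 9 × 2 = 17982 frames. 2248147 ÷ 17982 → 125 full blocks, remainder 397.
Within the partial block the first minute is 1800 frames and each further minute 1798, so 0 further minute boundaries passed. Total skipped labels = 18 × 125 + 2 × 0 = 2250.
Non-drop label index = 2248147 + 2250 = 2250397; at 30 labels/s that is 20:50:13:07, i.e. DF 20:50:13;07.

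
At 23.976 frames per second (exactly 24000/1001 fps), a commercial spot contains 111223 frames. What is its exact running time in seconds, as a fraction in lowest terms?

Running time = 111223 ÷ (24000/1001) = 111223 × 1001/24000 = 111334223/24000 s.

111334223/24000 seconds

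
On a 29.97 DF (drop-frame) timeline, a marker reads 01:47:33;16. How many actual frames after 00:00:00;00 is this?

193412

Complete 10-minute blocks: 10, each 17982 frames → 179820.
Remaining 7 whole minutes in the current block: 1800 + 6 × 1798 = 12588 frames.
Within the current minute: 33 × 30 + 16 − 2 = 1004 (labels ;00/;01 skipped at this minute). Total = 179820 + 12588 + 1004 = 193412.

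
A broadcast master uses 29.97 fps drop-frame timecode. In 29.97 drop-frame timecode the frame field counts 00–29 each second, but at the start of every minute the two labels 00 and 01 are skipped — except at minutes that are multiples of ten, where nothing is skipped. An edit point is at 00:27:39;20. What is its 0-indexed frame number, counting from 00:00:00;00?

49740

Complete 10-minute blocks: 2, each 17982 frames → 35964.
Remaining 7 whole minutes in the current block: 1800 + 6 × 1798 = 12588 frames.
Within the current minute: 39 × 30 + 20 − 2 = 1188 (labels ;00/;01 skipped at this minute). Total = 35964 + 12588 + 1188 = 49740.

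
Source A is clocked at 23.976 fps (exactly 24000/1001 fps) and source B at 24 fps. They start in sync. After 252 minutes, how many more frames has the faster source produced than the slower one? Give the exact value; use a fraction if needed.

252 min = 15120 s.
A emits 24000/1001 × 15120 = 51840000/143 frames; B emits 24 × 15120 = 362880.
Difference = 51840/143 frames (≈ 362.5175); B is ahead of A.

51840/143 frames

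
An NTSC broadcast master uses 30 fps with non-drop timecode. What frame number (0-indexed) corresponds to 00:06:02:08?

frame 10868

Total seconds to the label: (0 × 3600 + 6 × 60 + 2) = 362.
Frame index = 362 × 30 + 8 = 10868.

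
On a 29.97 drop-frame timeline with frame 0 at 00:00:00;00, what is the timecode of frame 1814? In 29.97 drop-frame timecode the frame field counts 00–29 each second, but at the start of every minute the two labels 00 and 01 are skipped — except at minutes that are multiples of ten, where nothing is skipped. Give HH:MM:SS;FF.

00:01:00;16

Ten DF minutes hold 17982 frames, so frame 1814 lies in block 0 (frames 0–17981) with 1814 frames into that block.
The block's first minute is 1800 frames and the rest 1798 each; 1814 frames reaches minute 1, so 0 × 18 + 1 × 2 = 2 labels have been skipped so far.
Adding those back, label number 1814 + 2 = 1816 at 30 labels/s is 60 s + 16 f = 0 h 1 min 0 s frame 16, i.e. 00:01:00;16.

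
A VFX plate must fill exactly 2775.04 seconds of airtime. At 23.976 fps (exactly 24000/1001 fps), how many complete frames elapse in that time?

Frames = 2775.04 × 24000/1001 = 66600960/1001 ≈ 66534.4256.
Complete frames: 66534.

66534 frames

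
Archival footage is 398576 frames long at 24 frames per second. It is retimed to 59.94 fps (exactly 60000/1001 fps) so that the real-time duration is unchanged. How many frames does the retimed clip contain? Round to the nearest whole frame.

995445 frames

Frames at target rate = 398576 × (60000/1001) / (24) = 996440000/1001 ≈ 995444.555.
Nearest whole frame: 995445.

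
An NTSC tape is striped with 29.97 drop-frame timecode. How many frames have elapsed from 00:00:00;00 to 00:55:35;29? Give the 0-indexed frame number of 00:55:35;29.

Complete 10-minute blocks: 5, each 17982 frames → 89910.
Remaining 5 whole minutes in the current block: 1800 + 4 × 1798 = 8992 frames.
Within the current minute: 35 × 30 + 29 − 2 = 1077 (labels ;00/;01 skipped at this minute). Total = 89910 + 8992 + 1077 = 99979.

99979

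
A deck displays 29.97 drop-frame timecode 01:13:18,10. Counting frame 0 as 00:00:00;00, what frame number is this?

131818

Complete 10-minute blocks: 7, each 17982 frames → 125874.
Remaining 3 whole minutes in the current block: 1800 + 2 × 1798 = 5396 frames.
Within the current minute: 18 × 30 + 10 − 2 = 548 (labels ;00/;01 skipped at this minute). Total = 125874 + 5396 + 548 = 131818.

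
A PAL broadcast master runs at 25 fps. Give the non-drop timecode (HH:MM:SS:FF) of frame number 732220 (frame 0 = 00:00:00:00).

732220 ÷ 25 = 29288 full seconds, remainder 20 frames.
29288 s = 8 h 8 min 8 s.
Timecode: 08:08:08:20.

08:08:08:20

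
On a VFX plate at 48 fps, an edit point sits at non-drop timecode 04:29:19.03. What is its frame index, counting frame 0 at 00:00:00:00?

775635

Total seconds to the label: (4 × 3600 + 29 × 60 + 19) = 16159.
Frame index = 16159 × 48 + 3 = 775635.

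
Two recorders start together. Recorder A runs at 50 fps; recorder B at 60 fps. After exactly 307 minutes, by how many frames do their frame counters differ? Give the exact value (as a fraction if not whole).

184200 frames

307 min = 18420 s.
A emits 50 × 18420 = 921000 frames; B emits 60 × 18420 = 1105200.
Difference = 184200 frames; B is ahead of A.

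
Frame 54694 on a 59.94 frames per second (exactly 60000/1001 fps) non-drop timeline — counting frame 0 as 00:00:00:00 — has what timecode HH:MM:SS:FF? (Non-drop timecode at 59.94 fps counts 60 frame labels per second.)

54694 ÷ 60 = 911 full seconds, remainder 34 frames.
911 s = 0 h 15 min 11 s.
Timecode: 00:15:11:34.

00:15:11:34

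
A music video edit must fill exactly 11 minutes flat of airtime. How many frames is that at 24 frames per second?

15840 frames

11 min = 660 s.
Frames = 660 × 24 = 15840.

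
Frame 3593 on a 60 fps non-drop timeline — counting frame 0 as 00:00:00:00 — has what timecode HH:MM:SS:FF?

00:00:59:53

3593 ÷ 60 = 59 full seconds, remainder 53 frames.
59 s = 0 h 0 min 59 s.
Timecode: 00:00:59:53.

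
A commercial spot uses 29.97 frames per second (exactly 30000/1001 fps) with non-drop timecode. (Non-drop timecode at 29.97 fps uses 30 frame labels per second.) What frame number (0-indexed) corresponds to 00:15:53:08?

frame 28598

Total seconds to the label: (0 × 3600 + 15 × 60 + 53) = 953.
Frame index = 953 × 30 + 8 = 28598.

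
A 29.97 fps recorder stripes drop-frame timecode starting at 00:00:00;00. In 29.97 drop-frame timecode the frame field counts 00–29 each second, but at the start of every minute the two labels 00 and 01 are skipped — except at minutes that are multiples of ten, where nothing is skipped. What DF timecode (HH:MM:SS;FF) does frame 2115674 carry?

Each 10-minute DF block holds 10 × 60 × 30 − 9 × 2 = 17982 frames. 2115674 ÷ 17982 → 117 full blocks, remainder 11780.
Within the partial block the first minute is 1800 frames and each further minute 1798, so 6 further minute boundaries passed. Total skipped labels = 18 × 117 + 2 × 6 = 2118.
Non-drop label index = 2115674 + 2118 = 2117792; at 30 labels/s that is 19:36:33:02, i.e. DF 19:36:33;02.

19:36:33;02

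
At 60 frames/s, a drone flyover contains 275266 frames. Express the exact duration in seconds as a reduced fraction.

Running time = 275266 ÷ (60) = 275266 × 1/60 = 137633/30 s.

137633/30 seconds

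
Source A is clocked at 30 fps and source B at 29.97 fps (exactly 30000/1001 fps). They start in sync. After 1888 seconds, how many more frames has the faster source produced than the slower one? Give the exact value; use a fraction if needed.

56640/1001 frames

A emits 30 × 1888 = 56640 frames; B emits 30000/1001 × 1888 = 56640000/1001.
Difference = 56640/1001 frames (≈ 56.5834); B is behind A.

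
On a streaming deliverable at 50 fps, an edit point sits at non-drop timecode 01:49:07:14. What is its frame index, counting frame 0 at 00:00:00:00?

Total seconds to the label: (1 × 3600 + 49 × 60 + 7) = 6547.
Frame index = 6547 × 50 + 14 = 327364.

frame 327364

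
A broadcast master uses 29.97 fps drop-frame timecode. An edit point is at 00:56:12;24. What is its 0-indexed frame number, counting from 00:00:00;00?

101082

As if non-drop at 30 labels/s: (0 × 3600 + 56 × 60 + 12) × 30 + 24 = 101184.
Minute boundaries passed: 56; those not divisible by 10: 56 − 5 = 51; dropped labels = 2 × 51 = 102.
Actual frame index = 101184 − 102 = 101082.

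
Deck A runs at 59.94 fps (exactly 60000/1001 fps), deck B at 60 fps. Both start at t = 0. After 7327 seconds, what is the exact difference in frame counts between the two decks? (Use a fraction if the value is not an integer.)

A emits 60000/1001 × 7327 = 439620000/1001 frames; B emits 60 × 7327 = 439620.
Difference = 439620/1001 frames (≈ 439.1808); B is ahead of A.

439620/1001 frames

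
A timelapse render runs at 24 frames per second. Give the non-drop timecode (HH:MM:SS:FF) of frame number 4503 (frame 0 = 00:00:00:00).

00:03:07:15

4503 ÷ 24 = 187 full seconds, remainder 15 frames.
187 s = 0 h 3 min 7 s.
Timecode: 00:03:07:15.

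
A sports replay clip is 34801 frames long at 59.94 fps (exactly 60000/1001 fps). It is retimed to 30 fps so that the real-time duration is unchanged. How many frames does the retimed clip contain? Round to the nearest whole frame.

Frames at target rate = 34801 × (30) / (60000/1001) = 34835801/2000 ≈ 17417.900.
Nearest whole frame: 17418.

17418 frames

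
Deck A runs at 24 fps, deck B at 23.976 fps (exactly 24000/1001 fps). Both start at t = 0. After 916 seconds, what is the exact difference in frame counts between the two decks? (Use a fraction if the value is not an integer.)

21984/1001 frames

A emits 24 × 916 = 21984 frames; B emits 24000/1001 × 916 = 21984000/1001.
Difference = 21984/1001 frames (≈ 21.9620); B is behind A.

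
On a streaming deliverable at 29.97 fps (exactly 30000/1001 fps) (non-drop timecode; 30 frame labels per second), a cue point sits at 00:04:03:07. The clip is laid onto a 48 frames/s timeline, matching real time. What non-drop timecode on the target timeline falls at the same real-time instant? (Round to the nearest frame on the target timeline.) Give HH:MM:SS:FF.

00:04:03:23

Source frame index: (0×3600 + 4×60 + 3) × 30 + 7 = 7297.
Real time: 7297 / (30000/1001) = 7304297/30000 s.
Target frame: (7304297/30000) × (48) = 7304297/625 ≈ 11686.875 → 11687.
At 48 labels/s: frame 11687 → 00:04:03:23.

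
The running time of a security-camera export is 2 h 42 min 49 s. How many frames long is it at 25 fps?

2 h 42 min 49 s = 9769 s.
Frames = 9769 × 25 = 244225.

244225 frames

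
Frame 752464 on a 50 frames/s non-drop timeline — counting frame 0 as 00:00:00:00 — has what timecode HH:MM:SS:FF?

04:10:49:14

752464 ÷ 50 = 15049 full seconds, remainder 14 frames.
15049 s = 4 h 10 min 49 s.
Timecode: 04:10:49:14.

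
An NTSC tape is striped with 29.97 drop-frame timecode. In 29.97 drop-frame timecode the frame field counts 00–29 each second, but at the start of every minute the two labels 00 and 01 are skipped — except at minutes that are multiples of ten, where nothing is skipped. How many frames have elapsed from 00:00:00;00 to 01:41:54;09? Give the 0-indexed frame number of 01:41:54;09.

183247

As if non-drop at 30 labels/s: (1 × 3600 + 41 × 60 + 54) × 30 + 9 = 183429.
Minute boundaries passed: 101; those not divisible by 10: 101 − 10 = 91; dropped labels = 2 × 91 = 182.
Actual frame index = 183429 − 182 = 183247.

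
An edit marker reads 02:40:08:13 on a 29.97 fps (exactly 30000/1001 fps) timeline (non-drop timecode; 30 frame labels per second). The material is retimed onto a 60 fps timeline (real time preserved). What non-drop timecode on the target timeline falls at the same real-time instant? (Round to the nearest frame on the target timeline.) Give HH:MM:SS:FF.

02:40:18:03

Source frame index: (2×3600 + 40×60 + 8) × 30 + 13 = 288253.
Real time: 288253 / (30000/1001) = 288541253/30000 s.
Target frame: (288541253/30000) × (60) = 288541253/500 ≈ 577082.506 → 577083.
At 60 labels/s: frame 577083 → 02:40:18:03.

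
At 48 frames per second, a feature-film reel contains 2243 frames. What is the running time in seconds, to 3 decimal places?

46.729 seconds

Running time = 2243 × 1/48 = 2243/48 s ≈ 46.729 s.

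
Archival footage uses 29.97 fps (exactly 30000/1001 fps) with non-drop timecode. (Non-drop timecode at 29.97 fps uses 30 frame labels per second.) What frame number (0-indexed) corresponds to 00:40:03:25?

Total seconds to the label: (0 × 3600 + 40 × 60 + 3) = 2403.
Frame index = 2403 × 30 + 25 = 72115.

frame 72115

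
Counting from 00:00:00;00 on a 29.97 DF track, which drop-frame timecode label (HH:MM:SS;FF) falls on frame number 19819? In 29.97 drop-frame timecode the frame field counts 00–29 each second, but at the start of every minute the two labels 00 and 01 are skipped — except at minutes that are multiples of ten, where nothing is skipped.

00:11:01;09

Each 10-minute DF block holds 10 × 60 × 30 − 9 × 2 = 17982 frames. 19819 ÷ 17982 → 1 full block, remainder 1837.
Within the partial block the first minute is 1800 frames and each further minute 1798, so 1 further minute boundary passed. Total skipped labels = 18 × 1 + 2 × 1 = 20.
Non-drop label index = 19819 + 20 = 19839; at 30 labels/s that is 00:11:01:09, i.e. DF 00:11:01;09.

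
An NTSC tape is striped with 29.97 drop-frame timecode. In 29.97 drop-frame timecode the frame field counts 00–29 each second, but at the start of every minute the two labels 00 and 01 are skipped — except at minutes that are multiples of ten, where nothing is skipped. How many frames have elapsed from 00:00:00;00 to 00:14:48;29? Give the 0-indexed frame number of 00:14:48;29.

26643

As if non-drop at 30 labels/s: (0 × 3600 + 14 × 60 + 48) × 30 + 29 = 26669.
Minute boundaries passed: 14; those not divisible by 10: 14 − 1 = 13; dropped labels = 2 × 13 = 26.
Actual frame index = 26669 − 26 = 26643.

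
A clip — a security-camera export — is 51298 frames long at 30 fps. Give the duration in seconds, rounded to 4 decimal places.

1709.9333 seconds

Running time = 51298 × 1/30 = 25649/15 s ≈ 1709.9333 s.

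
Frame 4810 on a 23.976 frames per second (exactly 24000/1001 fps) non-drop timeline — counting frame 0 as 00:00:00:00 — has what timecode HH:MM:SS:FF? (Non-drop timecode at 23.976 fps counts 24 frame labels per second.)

4810 ÷ 24 = 200 full seconds, remainder 10 frames.
200 s = 0 h 3 min 20 s.
Timecode: 00:03:20:10.

00:03:20:10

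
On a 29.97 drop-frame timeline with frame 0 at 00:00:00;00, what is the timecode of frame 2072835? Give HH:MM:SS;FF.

Ten DF minutes hold 17982 frames, so frame 2072835 lies in block 115 (frames 2067930–2085911) with 4905 frames into that block.
The block's first minute is 1800 frames and the rest 1798 each; 4905 frames reaches minute 2, so 115 × 18 + 2 × 2 = 2074 labels have been skipped so far.
Adding those back, label number 2072835 + 2074 = 2074909 at 30 labels/s is 69163 s + 19 f = 19 h 12 min 43 s frame 19, i.e. 19:12:43;19.

19:12:43;19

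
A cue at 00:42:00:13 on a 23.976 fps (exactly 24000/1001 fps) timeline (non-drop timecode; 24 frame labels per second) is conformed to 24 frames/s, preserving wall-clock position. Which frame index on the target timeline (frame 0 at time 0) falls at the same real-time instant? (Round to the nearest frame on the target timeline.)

Source frame index: (0×3600 + 42×60 + 0) × 24 + 13 = 60493.
Real time: 60493 / (24000/1001) = 60553493/24000 s.
Target frame: (60553493/24000) × (24) = 60553493/1000 ≈ 60553.493 → 60553.

frame 60553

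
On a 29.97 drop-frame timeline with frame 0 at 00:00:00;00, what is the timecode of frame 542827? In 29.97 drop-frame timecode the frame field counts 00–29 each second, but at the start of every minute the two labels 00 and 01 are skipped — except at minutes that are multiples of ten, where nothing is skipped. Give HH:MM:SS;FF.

Each 10-minute DF block holds 10 × 60 × 30 − 9 × 2 = 17982 frames. 542827 ÷ 17982 → 30 full blocks, remainder 3367.
Within the partial block the first minute is 1800 frames and each further minute 1798, so 1 further minute boundary passed. Total skipped labels = 18 × 30 + 2 × 1 = 542.
Non-drop label index = 542827 + 542 = 543369; at 30 labels/s that is 05:01:52:09, i.e. DF 05:01:52;09.

05:01:52;09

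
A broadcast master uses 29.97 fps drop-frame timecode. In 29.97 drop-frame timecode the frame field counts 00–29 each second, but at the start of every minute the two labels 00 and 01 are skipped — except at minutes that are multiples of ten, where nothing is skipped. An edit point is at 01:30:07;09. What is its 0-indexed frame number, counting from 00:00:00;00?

162057

Complete 10-minute blocks: 9, each 17982 frames → 161838.
Remaining 0 whole minutes in the current block: 0 frames.
Within the current minute: 7 × 30 + 9 = 219. Total = 161838 + 0 + 219 = 162057.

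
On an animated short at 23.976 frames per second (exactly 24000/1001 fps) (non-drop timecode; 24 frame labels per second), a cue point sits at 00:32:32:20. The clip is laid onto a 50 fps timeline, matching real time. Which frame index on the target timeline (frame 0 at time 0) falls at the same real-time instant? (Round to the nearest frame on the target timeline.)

frame 97739

Source frame index: (0×3600 + 32×60 + 32) × 24 + 20 = 46868.
Real time: 46868 / (24000/1001) = 11728717/6000 s.
Target frame: (11728717/6000) × (50) = 11728717/120 ≈ 97739.308 → 97739.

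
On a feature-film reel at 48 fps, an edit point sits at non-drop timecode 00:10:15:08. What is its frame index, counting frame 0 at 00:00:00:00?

Total seconds to the label: (0 × 3600 + 10 × 60 + 15) = 615.
Frame index = 615 × 48 + 8 = 29528.

frame 29528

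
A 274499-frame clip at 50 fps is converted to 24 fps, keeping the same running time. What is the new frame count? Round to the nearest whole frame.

Frames at target rate = 274499 × (24) / (50) = 3293988/25 ≈ 131759.520.
Nearest whole frame: 131760.

131760 frames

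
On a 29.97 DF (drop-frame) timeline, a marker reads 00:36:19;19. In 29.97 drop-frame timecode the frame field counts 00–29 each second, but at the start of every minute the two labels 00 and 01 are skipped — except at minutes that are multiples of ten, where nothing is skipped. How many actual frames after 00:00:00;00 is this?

As if non-drop at 30 labels/s: (0 × 3600 + 36 × 60 + 19) × 30 + 19 = 65389.
Minute boundaries passed: 36; those not divisible by 10: 36 − 3 = 33; dropped labels = 2 × 33 = 66.
Actual frame index = 65389 − 66 = 65323.

65323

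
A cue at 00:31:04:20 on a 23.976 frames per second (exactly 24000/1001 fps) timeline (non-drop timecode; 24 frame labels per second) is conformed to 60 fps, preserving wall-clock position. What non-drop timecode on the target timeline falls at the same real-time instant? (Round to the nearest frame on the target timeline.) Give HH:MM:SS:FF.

00:31:06:42

Source frame index: (0×3600 + 31×60 + 4) × 24 + 20 = 44756.
Real time: 44756 / (24000/1001) = 11200189/6000 s.
Target frame: (11200189/6000) × (60) = 11200189/100 ≈ 112001.890 → 112002.
At 60 labels/s: frame 112002 → 00:31:06:42.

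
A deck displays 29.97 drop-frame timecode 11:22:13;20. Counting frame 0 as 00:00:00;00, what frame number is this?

Complete 10-minute blocks: 68, each 17982 frames → 1222776.
Remaining 2 whole minutes in the current block: 1800 + 1 × 1798 = 3598 frames.
Within the current minute: 13 × 30 + 20 − 2 = 408 (labels ;00/;01 skipped at this minute). Total = 1222776 + 3598 + 408 = 1226782.

1226782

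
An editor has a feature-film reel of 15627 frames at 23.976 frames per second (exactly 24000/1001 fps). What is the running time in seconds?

Running time = 15627 / (24000/1001) = 651.776125 s.

651.776125 seconds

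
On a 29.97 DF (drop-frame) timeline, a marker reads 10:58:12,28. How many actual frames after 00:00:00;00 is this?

As if non-drop at 30 labels/s: (10 × 3600 + 58 × 60 + 12) × 30 + 28 = 1184788.
Minute boundaries passed: 658; those not divisible by 10: 658 − 65 = 593; dropped labels = 2 × 593 = 1186.
Actual frame index = 1184788 − 1186 = 1183602.

1183602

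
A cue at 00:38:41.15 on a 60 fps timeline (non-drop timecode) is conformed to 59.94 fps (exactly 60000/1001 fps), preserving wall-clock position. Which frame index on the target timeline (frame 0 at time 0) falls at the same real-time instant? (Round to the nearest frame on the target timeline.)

Source frame index: (0×3600 + 38×60 + 41) × 60 + 15 = 139275.
Real time: 139275 / (60) = 9285/4 s.
Target frame: (9285/4) × (60000/1001) = 139275000/1001 ≈ 139135.864 → 139136.

frame 139136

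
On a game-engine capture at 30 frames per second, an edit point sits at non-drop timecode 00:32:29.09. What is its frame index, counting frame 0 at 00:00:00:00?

58479

Total seconds to the label: (0 × 3600 + 32 × 60 + 29) = 1949.
Frame index = 1949 × 30 + 9 = 58479.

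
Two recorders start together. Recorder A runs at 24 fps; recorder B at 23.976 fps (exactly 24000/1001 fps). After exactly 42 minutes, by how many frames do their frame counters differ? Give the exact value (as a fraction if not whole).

42 min = 2520 s.
A emits 24 × 2520 = 60480 frames; B emits 24000/1001 × 2520 = 8640000/143.
Difference = 8640/143 frames (≈ 60.4196); B is behind A.

8640/143 frames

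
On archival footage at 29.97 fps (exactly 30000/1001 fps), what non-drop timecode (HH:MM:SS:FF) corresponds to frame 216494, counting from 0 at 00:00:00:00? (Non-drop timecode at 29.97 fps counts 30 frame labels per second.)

02:00:16:14

216494 ÷ 30 = 7216 full seconds, remainder 14 frames.
7216 s = 2 h 0 min 16 s.
Timecode: 02:00:16:14.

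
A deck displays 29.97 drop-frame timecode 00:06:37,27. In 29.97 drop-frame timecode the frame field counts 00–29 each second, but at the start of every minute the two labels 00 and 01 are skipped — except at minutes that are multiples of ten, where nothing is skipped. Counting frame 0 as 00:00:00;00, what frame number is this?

11925

As if non-drop at 30 labels/s: (0 × 3600 + 6 × 60 + 37) × 30 + 27 = 11937.
Minute boundaries passed: 6; those not divisible by 10: 6 − 0 = 6; dropped labels = 2 × 6 = 12.
Actual frame index = 11937 − 12 = 11925.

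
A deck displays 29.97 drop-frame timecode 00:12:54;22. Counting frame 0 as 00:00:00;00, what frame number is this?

Complete 10-minute blocks: 1, each 17982 frames → 17982.
Remaining 2 whole minutes in the current block: 1800 + 1 × 1798 = 3598 frames.
Within the current minute: 54 × 30 + 22 − 2 = 1640 (labels ;00/;01 skipped at this minute). Total = 17982 + 3598 + 1640 = 23220.

23220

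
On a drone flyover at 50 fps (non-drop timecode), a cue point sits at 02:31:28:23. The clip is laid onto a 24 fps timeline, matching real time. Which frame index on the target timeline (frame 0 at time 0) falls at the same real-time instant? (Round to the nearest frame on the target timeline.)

frame 218123

Source frame index: (2×3600 + 31×60 + 28) × 50 + 23 = 454423.
Real time: 454423 / (50) = 454423/50 s.
Target frame: (454423/50) × (24) = 5453076/25 ≈ 218123.040 → 218123.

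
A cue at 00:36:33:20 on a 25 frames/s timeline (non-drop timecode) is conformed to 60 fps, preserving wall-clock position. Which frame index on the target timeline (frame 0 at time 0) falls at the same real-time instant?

Source frame index: (0×3600 + 36×60 + 33) × 25 + 20 = 54845.
Real time: 54845 / (25) = 10969/5 s.
Target frame: (10969/5) × (60) = 131628.

frame 131628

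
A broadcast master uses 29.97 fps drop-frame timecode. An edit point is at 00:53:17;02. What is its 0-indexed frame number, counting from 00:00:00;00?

Complete 10-minute blocks: 5, each 17982 frames → 89910.
Remaining 3 whole minutes in the current block: 1800 + 2 × 1798 = 5396 frames.
Within the current minute: 17 × 30 + 2 − 2 = 510 (labels ;00/;01 skipped at this minute). Total = 89910 + 5396 + 510 = 95816.

95816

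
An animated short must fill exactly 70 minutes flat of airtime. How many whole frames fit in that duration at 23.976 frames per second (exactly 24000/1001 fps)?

70 min = 4200 s.
Frames = 4200 × 24000/1001 = 14400000/143 ≈ 100699.3007.
Complete frames: 100699.

100699 frames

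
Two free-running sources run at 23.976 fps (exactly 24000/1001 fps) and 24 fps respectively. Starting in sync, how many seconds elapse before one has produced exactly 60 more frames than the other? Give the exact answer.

The gap grows by |24 − 24000/1001| = 24/1001 frames per second.
Time for a 60-frame gap: 60 ÷ (24/1001) = 2502.5 s.

2502.5 seconds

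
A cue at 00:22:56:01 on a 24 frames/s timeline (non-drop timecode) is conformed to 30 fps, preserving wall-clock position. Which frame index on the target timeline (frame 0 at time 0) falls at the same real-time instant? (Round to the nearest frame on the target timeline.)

Source frame index: (0×3600 + 22×60 + 56) × 24 + 1 = 33025.
Real time: 33025 / (24) = 33025/24 s.
Target frame: (33025/24) × (30) = 165125/4 ≈ 41281.250 → 41281.

frame 41281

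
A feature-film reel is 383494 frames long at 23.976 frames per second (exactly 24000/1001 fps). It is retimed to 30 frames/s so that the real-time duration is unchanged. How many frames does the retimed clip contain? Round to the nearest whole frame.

Frames at target rate = 383494 × (30) / (24000/1001) = 191938747/400 ≈ 479846.867.
Nearest whole frame: 479847.

479847 frames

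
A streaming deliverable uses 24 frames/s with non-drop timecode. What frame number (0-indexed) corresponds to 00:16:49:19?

Total seconds to the label: (0 × 3600 + 16 × 60 + 49) = 1009.
Frame index = 1009 × 24 + 19 = 24235.

frame 24235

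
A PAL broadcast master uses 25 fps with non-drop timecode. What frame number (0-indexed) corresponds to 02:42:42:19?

frame 244069

Total seconds to the label: (2 × 3600 + 42 × 60 + 42) = 9762.
Frame index = 9762 × 25 + 19 = 244069.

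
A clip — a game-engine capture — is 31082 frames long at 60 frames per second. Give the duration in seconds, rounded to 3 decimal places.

518.033 seconds

Running time = 31082 × 1/60 = 15541/30 s ≈ 518.033 s.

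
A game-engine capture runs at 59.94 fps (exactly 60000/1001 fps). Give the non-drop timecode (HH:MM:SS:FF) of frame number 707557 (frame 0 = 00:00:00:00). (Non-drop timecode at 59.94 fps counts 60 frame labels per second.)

03:16:32:37

707557 ÷ 60 = 11792 full seconds, remainder 37 frames.
11792 s = 3 h 16 min 32 s.
Timecode: 03:16:32:37.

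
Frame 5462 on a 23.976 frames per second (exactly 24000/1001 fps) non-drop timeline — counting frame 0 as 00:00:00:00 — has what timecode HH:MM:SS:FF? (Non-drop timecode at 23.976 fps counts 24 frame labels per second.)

5462 ÷ 24 = 227 full seconds, remainder 14 frames.
227 s = 0 h 3 min 47 s.
Timecode: 00:03:47:14.

00:03:47:14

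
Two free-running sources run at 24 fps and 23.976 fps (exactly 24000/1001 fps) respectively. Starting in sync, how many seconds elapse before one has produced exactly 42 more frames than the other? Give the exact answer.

1751.75 seconds

The gap grows by |24000/1001 − 24| = 24/1001 frames per second.
Time for a 42-frame gap: 42 ÷ (24/1001) = 1751.75 s.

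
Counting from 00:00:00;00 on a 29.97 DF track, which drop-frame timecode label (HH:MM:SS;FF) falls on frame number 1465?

Ten DF minutes hold 17982 frames, so frame 1465 lies in block 0 (frames 0–17981) with 1465 frames into that block.
The block's first minute is 1800 frames and the rest 1798 each; 1465 frames reaches minute 0, so 0 × 18 + 0 × 2 = 0 labels have been skipped so far.
Adding those back, label number 1465 + 0 = 1465 at 30 labels/s is 48 s + 25 f = 0 h 0 min 48 s frame 25, i.e. 00:00:48;25.

00:00:48;25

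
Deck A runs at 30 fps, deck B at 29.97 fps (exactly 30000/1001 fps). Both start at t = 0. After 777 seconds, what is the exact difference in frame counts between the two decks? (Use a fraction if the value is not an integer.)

3330/143 frames

A emits 30 × 777 = 23310 frames; B emits 30000/1001 × 777 = 3330000/143.
Difference = 3330/143 frames (≈ 23.2867); B is behind A.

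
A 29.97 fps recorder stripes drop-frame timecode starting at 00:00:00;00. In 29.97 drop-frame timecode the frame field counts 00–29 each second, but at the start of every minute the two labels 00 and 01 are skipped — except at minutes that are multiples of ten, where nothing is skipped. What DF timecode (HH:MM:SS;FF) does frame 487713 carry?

04:31:13;11

Ten DF minutes hold 17982 frames, so frame 487713 lies in block 27 (frames 485514–503495) with 2199 frames into that block.
The block's first minute is 1800 frames and the rest 1798 each; 2199 frames reaches minute 1, so 27 × 18 + 1 × 2 = 488 labels have been skipped so far.
Adding those back, label number 487713 + 488 = 488201 at 30 labels/s is 16273 s + 11 f = 4 h 31 min 13 s frame 11, i.e. 04:31:13;11.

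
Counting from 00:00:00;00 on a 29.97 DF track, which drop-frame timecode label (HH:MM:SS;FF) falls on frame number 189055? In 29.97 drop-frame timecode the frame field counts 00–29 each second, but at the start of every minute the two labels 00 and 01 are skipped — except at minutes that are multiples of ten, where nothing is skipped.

Each 10-minute DF block holds 10 × 60 × 30 − 9 × 2 = 17982 frames. 189055 ÷ 17982 → 10 full blocks, remainder 9235.
Within the partial block the first minute is 1800 frames and each further minute 1798, so 5 further minute boundaries passed. Total skipped labels = 18 × 10 + 2 × 5 = 190.
Non-drop label index = 189055 + 190 = 189245; at 30 labels/s that is 01:45:08:05, i.e. DF 01:45:08;05.

01:45:08;05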